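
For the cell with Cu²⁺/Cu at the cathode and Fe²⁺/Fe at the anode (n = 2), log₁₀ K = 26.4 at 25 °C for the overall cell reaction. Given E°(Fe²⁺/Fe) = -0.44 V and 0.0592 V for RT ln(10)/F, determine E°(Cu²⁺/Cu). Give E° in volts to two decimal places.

+0.34 V

E°cell = (0.0592/n)·log K = (0.0592/2)(26.4) = +0.781 V.
Since Cu²⁺/Cu is the cathode and Fe²⁺/Fe the anode, E°cell = E°(Cu²⁺/Cu) − E°(Fe²⁺/Fe).
So E°(Cu²⁺/Cu) = E°cell + E°(Fe²⁺/Fe) = +0.781 + (-0.44) = +0.34 V.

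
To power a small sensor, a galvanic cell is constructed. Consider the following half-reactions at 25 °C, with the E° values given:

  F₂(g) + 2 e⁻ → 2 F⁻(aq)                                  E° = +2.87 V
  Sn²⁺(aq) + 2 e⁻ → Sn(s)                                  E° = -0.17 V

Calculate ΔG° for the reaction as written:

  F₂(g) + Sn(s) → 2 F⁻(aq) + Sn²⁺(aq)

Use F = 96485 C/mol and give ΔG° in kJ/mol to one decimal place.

As written, F₂/F⁻ is reduced (cathode) and Sn²⁺/Sn is oxidised (anode), so E°cell = (+2.87) − (-0.17) = +3.04 V.
Balancing electrons gives n = 2.
ΔG° = −nFE° = −(2)(96485)(+3.04) = -586,629 J = -586.6 kJ/mol.

-586.6 kJ/mol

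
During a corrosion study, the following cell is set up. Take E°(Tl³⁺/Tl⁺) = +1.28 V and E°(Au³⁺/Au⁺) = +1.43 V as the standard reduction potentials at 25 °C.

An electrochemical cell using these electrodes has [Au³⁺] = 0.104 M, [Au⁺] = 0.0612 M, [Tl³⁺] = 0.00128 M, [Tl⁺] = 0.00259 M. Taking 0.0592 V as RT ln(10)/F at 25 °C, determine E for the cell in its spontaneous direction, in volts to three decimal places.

+0.166 V

Au³⁺/Au⁺ is the cathode (higher E°), Tl³⁺/Tl⁺ the anode: E°cell = +1.43 − (+1.28) = +0.15 V, n = 2.
Overall: Au³⁺(aq) + Tl⁺(aq) → Au⁺(aq) + Tl³⁺(aq)
Q = [Au⁺]·[Tl³⁺] / ([Au³⁺]·[Tl⁺]); log Q = -0.536.
E = E° − (0.0592/n) log Q = +0.15 − (0.0592/2)(-0.536) = +0.166 V.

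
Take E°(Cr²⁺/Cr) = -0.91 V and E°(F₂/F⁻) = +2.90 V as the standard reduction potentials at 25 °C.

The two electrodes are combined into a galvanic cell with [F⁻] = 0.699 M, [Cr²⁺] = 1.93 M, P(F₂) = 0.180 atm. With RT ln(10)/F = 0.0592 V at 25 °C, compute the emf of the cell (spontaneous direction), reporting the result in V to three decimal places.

+3.789 V

F₂/F⁻ is the cathode (higher E°), Cr²⁺/Cr the anode: E°cell = +2.90 − (-0.91) = +3.81 V, n = 2.
Overall: F₂(g) + Cr(s) → 2 F⁻(aq) + Cr²⁺(aq)
Q = [F⁻]^2·[Cr²⁺] / (P(F₂)); log Q = 0.719.
E = E° − (0.0592/n) log Q = +3.81 − (0.0592/2)(0.719) = +3.789 V.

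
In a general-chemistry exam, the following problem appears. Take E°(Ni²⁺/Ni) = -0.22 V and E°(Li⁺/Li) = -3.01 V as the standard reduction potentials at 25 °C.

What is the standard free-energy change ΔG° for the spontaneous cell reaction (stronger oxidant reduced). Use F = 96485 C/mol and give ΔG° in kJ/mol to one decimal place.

-538.4 kJ/mol

Ni²⁺/Ni (E° = -0.22 V) is the cathode; Li⁺/Li (E° = -3.01 V) is the anode, so E°cell = +2.79 V.
Balancing electrons gives n = 2 (lcm of 2 and 1).
ΔG° = −nFE° = −(2)(96485)(+2.79) = -538,386 J = -538.4 kJ/mol.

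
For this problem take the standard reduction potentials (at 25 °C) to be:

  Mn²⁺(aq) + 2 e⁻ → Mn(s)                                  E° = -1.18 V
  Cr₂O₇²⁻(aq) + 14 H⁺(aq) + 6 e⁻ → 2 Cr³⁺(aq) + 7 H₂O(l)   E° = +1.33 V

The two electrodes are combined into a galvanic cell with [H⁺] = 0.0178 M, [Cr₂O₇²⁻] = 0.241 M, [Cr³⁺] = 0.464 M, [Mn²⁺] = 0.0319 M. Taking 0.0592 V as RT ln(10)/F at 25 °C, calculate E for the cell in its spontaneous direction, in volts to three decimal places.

Cr₂O₇²⁻/Cr³⁺ is the cathode (higher E°), Mn²⁺/Mn the anode: E°cell = +1.33 − (-1.18) = +2.51 V, n = 6.
Overall: Cr₂O₇²⁻(aq) + 14 H⁺(aq) + 3 Mn(s) → 2 Cr³⁺(aq) + 7 H₂O(l) + 3 Mn²⁺(aq)
Q = [Cr³⁺]^2·[Mn²⁺]^3 / ([Cr₂O₇²⁻]·[H⁺]^14); log Q = 19.957.
E = E° − (0.0592/n) log Q = +2.51 − (0.0592/6)(19.957) = +2.313 V.

+2.313 V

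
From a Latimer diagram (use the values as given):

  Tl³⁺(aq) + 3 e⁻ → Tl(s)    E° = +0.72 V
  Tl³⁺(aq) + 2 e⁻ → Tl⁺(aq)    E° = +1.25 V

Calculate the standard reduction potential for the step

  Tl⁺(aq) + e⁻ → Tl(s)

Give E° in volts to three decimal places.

-0.340 V

Sequential free energies add, so n₃E°₃ = n₁E°₁ + n₂E°₂.
With n₃ = 3, and the known step contributing 2×(+1.25) V, the unknown satisfies 1·E° = 3×(+0.72) − 2×(+1.25) = -0.340.
E° = -0.340 / 1 = -0.340 V.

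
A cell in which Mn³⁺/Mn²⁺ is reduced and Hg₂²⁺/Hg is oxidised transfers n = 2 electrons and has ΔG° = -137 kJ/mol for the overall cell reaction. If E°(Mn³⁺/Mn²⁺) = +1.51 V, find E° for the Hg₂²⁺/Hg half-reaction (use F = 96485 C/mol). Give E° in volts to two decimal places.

+0.80 V

E°cell = −ΔG°/(nF) = −(-137×10³)/((2)(96485)) = +0.710 V.
Since Mn³⁺/Mn²⁺ is the cathode and Hg₂²⁺/Hg the anode, E°cell = E°(Mn³⁺/Mn²⁺) − E°(Hg₂²⁺/Hg).
So E°(Hg₂²⁺/Hg) = E°(Mn³⁺/Mn²⁺) − E°cell = (+1.51) − (+0.710) = +0.80 V.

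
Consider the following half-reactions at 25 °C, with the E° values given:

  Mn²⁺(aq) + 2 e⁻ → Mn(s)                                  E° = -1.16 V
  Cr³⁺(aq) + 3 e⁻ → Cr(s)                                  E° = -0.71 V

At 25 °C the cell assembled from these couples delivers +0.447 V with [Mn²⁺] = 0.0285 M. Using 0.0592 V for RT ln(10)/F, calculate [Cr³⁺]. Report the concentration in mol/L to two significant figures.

0.0034 M

Cr³⁺/Cr is the cathode, Mn²⁺/Mn the anode: E°cell = +0.45 V, n = 6.
Overall reaction: 2 Cr³⁺(aq) + 3 Mn(s) → 2 Cr(s) + 3 Mn²⁺(aq); Q = [Mn²⁺]^3/[Cr³⁺]^2.
From E = E° − (0.0592/n) log Q: log Q = (E° − E)·n/0.0592 = (+0.45 − (+0.447))·6/0.0592 = 0.3041.
So 2·log[Cr³⁺] = 3·log(0.0285) − log Q = -4.6355 − (0.3041) = -4.9396; log[Cr³⁺] = -4.9396 / 2 = -2.4698; [Cr³⁺] = 10^(-2.4698) ≈ 0.0034 M.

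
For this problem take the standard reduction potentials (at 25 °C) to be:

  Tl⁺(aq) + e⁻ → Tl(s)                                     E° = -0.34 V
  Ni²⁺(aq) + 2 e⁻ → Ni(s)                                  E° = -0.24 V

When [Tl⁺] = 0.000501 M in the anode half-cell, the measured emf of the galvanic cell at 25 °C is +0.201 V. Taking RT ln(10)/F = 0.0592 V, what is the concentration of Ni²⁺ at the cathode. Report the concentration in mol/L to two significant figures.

0.00065 M

Ni²⁺/Ni is the cathode, Tl⁺/Tl the anode: E°cell = +0.10 V, n = 2.
Overall reaction: Ni²⁺(aq) + 2 Tl(s) → Ni(s) + 2 Tl⁺(aq); Q = [Tl⁺]^2/[Ni²⁺]^1.
From E = E° − (0.0592/n) log Q: log Q = (E° − E)·n/0.0592 = (+0.10 − (+0.201))·2/0.0592 = -3.4122.
So 1·log[Ni²⁺] = 2·log(0.000501) − log Q = -6.6003 − (-3.4122) = -3.1881; [Ni²⁺] = 10^(-3.1881) ≈ 0.00065 M.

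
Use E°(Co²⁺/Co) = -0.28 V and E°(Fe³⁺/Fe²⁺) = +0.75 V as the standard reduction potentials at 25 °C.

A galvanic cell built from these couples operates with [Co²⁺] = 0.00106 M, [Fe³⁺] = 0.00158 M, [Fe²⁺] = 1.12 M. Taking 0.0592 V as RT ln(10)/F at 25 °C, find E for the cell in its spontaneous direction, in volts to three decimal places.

Fe³⁺/Fe²⁺ is the cathode (higher E°), Co²⁺/Co the anode: E°cell = +0.75 − (-0.28) = +1.03 V, n = 2.
Overall: 2 Fe³⁺(aq) + Co(s) → 2 Fe²⁺(aq) + Co²⁺(aq)
Q = [Fe²⁺]^2·[Co²⁺] / ([Fe³⁺]^2); log Q = 2.726.
E = E° − (0.0592/n) log Q = +1.03 − (0.0592/2)(2.726) = +0.949 V.

+0.949 V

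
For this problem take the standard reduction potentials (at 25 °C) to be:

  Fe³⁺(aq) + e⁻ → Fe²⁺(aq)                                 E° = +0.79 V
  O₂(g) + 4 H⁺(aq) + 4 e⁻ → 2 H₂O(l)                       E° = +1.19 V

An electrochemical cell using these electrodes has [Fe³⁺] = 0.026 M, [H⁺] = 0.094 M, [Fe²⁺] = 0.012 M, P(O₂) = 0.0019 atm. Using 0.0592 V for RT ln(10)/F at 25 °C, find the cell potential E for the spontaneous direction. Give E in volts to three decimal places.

O₂/H₂O is the cathode (higher E°), Fe³⁺/Fe²⁺ the anode: E°cell = +1.19 − (+0.79) = +0.40 V, n = 4.
Overall: O₂(g) + 4 H⁺(aq) + 4 Fe²⁺(aq) → 2 H₂O(l) + 4 Fe³⁺(aq)
Q = [Fe³⁺]^4 / (P(O₂)·[H⁺]^4·[Fe²⁺]^4); log Q = 8.172.
E = E° − (0.0592/n) log Q = +0.40 − (0.0592/4)(8.172) = +0.279 V.

+0.279 V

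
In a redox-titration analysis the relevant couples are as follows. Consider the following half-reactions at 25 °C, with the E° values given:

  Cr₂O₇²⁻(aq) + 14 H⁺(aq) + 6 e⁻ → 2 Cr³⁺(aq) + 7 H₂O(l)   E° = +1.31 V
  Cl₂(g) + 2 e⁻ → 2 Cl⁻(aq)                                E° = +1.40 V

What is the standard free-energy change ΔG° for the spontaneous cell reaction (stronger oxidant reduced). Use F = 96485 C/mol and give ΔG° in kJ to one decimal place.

Cl₂/Cl⁻ (E° = +1.40 V) is the cathode; Cr₂O₇²⁻/Cr³⁺ (E° = +1.31 V) is the anode, so E°cell = +0.09 V.
Balancing electrons gives n = 6 (lcm of 2 and 6).
ΔG° = −nFE° = −(6)(96485)(+0.09) = -52,102 J = -52.1 kJ.

-52.1 kJ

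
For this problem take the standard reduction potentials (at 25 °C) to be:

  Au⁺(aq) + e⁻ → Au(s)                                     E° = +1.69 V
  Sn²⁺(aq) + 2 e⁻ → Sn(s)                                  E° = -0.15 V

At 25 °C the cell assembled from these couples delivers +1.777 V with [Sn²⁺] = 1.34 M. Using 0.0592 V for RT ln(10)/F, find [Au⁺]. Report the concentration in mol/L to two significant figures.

Au⁺/Au is the cathode, Sn²⁺/Sn the anode: E°cell = +1.84 V, n = 2.
Overall reaction: 2 Au⁺(aq) + Sn(s) → 2 Au(s) + Sn²⁺(aq); Q = [Sn²⁺]^1/[Au⁺]^2.
From E = E° − (0.0592/n) log Q: log Q = (E° − E)·n/0.0592 = (+1.84 − (+1.777))·2/0.0592 = 2.1284.
So 2·log[Au⁺] = 1·log(1.34) − log Q = 0.1271 − (2.1284) = -2.0013; log[Au⁺] = -2.0013 / 2 = -1.0007; [Au⁺] = 10^(-1.0007) ≈ 0.100 M.

0.100 M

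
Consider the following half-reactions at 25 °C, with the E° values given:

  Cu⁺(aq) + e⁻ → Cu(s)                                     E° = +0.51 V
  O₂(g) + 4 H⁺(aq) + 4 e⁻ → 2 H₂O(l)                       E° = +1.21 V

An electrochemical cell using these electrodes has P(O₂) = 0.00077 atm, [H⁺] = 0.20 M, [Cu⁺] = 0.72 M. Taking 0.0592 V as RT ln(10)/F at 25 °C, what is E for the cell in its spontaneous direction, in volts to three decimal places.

+0.621 V

O₂/H₂O is the cathode (higher E°), Cu⁺/Cu the anode: E°cell = +1.21 − (+0.51) = +0.70 V, n = 4.
Overall: O₂(g) + 4 H⁺(aq) + 4 Cu(s) → 2 H₂O(l) + 4 Cu⁺(aq)
Q = [Cu⁺]^4 / (P(O₂)·[H⁺]^4); log Q = 5.339.
E = E° − (0.0592/n) log Q = +0.70 − (0.0592/4)(5.339) = +0.621 V.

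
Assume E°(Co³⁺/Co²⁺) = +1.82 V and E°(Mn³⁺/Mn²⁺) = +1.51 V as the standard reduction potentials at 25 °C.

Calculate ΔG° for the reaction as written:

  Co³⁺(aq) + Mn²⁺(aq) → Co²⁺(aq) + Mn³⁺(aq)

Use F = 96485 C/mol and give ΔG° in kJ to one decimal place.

As written, Co³⁺/Co²⁺ is reduced (cathode) and Mn³⁺/Mn²⁺ is oxidised (anode), so E°cell = (+1.82) − (+1.51) = +0.31 V.
Balancing electrons gives n = 1.
ΔG° = −nFE° = −(1)(96485)(+0.31) = -29,910 J = -29.9 kJ.

-29.9 kJ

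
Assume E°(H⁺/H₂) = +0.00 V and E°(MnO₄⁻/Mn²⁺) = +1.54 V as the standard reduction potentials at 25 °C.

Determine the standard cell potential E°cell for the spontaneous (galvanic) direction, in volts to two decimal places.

+1.54 V

The MnO₄⁻/Mn²⁺ couple has the higher reduction potential, so it is the cathode; H⁺/H₂ is oxidised at the anode.
E°cell = E°(cathode) − E°(anode) = (+1.54) − (+0.00) = +1.54 V.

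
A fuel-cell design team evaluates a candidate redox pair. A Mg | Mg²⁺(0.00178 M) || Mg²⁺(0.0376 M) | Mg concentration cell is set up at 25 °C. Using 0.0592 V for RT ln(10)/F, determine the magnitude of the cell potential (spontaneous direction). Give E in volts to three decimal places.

+0.039 V

For a concentration cell E°cell = 0. The 0.0376 M side is the cathode (reduction is favoured where [Mg²⁺] is higher).
With n = 2, E = −(0.0592/2) log([Mg²⁺]ₐₙ/[Mg²⁺]꜀ₐₜ) = −(0.0592/2) log(0.00178/0.0376) = −(0.0592/2)(-1.325) = +0.039 V.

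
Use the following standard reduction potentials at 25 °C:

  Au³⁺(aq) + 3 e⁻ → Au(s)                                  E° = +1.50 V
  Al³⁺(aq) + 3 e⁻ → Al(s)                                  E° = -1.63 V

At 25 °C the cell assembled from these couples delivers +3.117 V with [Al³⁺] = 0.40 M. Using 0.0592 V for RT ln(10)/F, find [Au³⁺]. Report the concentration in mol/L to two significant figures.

0.088 M

Au³⁺/Au is the cathode, Al³⁺/Al the anode: E°cell = +3.13 V, n = 3.
Overall reaction: Au³⁺(aq) + Al(s) → Au(s) + Al³⁺(aq); Q = [Al³⁺]^1/[Au³⁺]^1.
From E = E° − (0.0592/n) log Q: log Q = (E° − E)·n/0.0592 = (+3.13 − (+3.117))·3/0.0592 = 0.6588.
So 1·log[Au³⁺] = 1·log(0.4) − log Q = -0.3979 − (0.6588) = -1.0567; [Au³⁺] = 10^(-1.0567) ≈ 0.088 M.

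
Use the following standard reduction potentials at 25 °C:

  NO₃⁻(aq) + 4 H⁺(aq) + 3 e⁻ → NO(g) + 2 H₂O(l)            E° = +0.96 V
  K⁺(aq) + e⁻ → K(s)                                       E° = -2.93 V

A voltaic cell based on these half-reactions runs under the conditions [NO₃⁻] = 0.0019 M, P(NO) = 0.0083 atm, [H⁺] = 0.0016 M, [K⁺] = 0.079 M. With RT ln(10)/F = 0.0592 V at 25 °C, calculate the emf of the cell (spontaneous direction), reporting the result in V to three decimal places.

+3.722 V

NO₃⁻/NO is the cathode (higher E°), K⁺/K the anode: E°cell = +0.96 − (-2.93) = +3.89 V, n = 3.
Overall: NO₃⁻(aq) + 4 H⁺(aq) + 3 K(s) → NO(g) + 2 H₂O(l) + 3 K⁺(aq)
Q = P(NO)·[K⁺]^3 / ([NO₃⁻]·[H⁺]^4); log Q = 8.517.
E = E° − (0.0592/n) log Q = +3.89 − (0.0592/3)(8.517) = +3.722 V.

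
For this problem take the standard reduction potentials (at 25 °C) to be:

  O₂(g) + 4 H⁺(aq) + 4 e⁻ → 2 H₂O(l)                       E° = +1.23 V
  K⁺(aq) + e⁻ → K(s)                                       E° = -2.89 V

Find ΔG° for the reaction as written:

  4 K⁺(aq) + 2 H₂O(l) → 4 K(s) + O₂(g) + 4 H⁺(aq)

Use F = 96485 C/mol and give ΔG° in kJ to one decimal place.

+1590.1 kJ

As written, K⁺/K is reduced (cathode) and O₂/H₂O is oxidised (anode), so E°cell = (-2.89) − (+1.23) = -4.12 V.
Balancing electrons gives n = 4.
ΔG° = −nFE° = −(4)(96485)(-4.12) = 1,590,073 J = +1590.1 kJ.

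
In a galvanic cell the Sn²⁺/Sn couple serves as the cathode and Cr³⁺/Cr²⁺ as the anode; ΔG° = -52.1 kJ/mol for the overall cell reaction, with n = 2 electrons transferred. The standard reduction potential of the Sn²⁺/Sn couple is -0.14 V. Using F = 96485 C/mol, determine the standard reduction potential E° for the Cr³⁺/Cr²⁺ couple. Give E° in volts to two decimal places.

E°cell = −ΔG°/(nF) = −(-52.1×10³)/((2)(96485)) = +0.270 V.
Since Sn²⁺/Sn is the cathode and Cr³⁺/Cr²⁺ the anode, E°cell = E°(Sn²⁺/Sn) − E°(Cr³⁺/Cr²⁺).
So E°(Cr³⁺/Cr²⁺) = E°(Sn²⁺/Sn) − E°cell = (-0.14) − (+0.270) = -0.41 V.

-0.41 V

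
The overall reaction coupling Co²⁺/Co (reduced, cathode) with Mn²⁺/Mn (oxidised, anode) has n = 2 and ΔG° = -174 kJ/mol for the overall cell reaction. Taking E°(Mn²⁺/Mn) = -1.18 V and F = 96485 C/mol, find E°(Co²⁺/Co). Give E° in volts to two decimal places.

E°cell = −ΔG°/(nF) = −(-174×10³)/((2)(96485)) = +0.902 V.
Since Co²⁺/Co is the cathode and Mn²⁺/Mn the anode, E°cell = E°(Co²⁺/Co) − E°(Mn²⁺/Mn).
So E°(Co²⁺/Co) = E°cell + E°(Mn²⁺/Mn) = +0.902 + (-1.18) = -0.28 V.

-0.28 V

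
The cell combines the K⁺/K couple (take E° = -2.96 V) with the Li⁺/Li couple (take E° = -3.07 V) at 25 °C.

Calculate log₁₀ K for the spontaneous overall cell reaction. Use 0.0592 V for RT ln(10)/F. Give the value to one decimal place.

1.9

Cathode: K⁺/K; anode: Li⁺/Li. E°cell = +0.11 V, n = 1.
log K = nE°cell / 0.0592 = (1)(+0.11) / 0.0592 = 1.9.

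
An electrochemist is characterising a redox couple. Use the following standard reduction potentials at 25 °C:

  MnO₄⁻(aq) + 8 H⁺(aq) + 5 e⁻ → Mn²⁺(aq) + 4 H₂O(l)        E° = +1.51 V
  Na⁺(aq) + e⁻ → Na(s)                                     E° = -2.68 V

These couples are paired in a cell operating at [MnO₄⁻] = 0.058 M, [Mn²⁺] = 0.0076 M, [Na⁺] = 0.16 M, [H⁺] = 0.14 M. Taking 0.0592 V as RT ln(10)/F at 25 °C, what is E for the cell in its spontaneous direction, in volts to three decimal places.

MnO₄⁻/Mn²⁺ is the cathode (higher E°), Na⁺/Na the anode: E°cell = +1.51 − (-2.68) = +4.19 V, n = 5.
Overall: MnO₄⁻(aq) + 8 H⁺(aq) + 5 Na(s) → Mn²⁺(aq) + 4 H₂O(l) + 5 Na⁺(aq)
Q = [Mn²⁺]·[Na⁺]^5 / ([MnO₄⁻]·[H⁺]^8); log Q = 1.969.
E = E° − (0.0592/n) log Q = +4.19 − (0.0592/5)(1.969) = +4.167 V.

+4.167 V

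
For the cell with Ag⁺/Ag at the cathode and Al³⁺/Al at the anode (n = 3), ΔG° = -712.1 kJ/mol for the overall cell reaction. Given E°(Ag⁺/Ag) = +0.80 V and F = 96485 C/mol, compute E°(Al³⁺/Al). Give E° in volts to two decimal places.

E°cell = −ΔG°/(nF) = −(-712.1×10³)/((3)(96485)) = +2.460 V.
Since Ag⁺/Ag is the cathode and Al³⁺/Al the anode, E°cell = E°(Ag⁺/Ag) − E°(Al³⁺/Al).
So E°(Al³⁺/Al) = E°(Ag⁺/Ag) − E°cell = (+0.80) − (+2.460) = -1.66 V.

-1.66 V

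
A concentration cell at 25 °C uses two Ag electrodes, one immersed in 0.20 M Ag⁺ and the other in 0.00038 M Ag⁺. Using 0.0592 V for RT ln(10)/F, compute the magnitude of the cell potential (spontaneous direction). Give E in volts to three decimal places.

+0.161 V

For a concentration cell E°cell = 0. The 0.20 M side is the cathode (reduction is favoured where [Ag⁺] is higher).
With n = 1, E = −(0.0592/1) log([Ag⁺]ₐₙ/[Ag⁺]꜀ₐₜ) = −(0.0592/1) log(0.00038/0.2) = −(0.0592/1)(-2.721) = +0.161 V.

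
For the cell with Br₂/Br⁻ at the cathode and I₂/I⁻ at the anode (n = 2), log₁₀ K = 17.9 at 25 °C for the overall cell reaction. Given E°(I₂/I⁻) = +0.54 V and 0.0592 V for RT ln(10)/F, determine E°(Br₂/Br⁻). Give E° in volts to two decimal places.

E°cell = (0.0592/n)·log K = (0.0592/2)(17.9) = +0.530 V.
Since Br₂/Br⁻ is the cathode and I₂/I⁻ the anode, E°cell = E°(Br₂/Br⁻) − E°(I₂/I⁻).
So E°(Br₂/Br⁻) = E°cell + E°(I₂/I⁻) = +0.530 + (+0.54) = +1.07 V.

+1.07 V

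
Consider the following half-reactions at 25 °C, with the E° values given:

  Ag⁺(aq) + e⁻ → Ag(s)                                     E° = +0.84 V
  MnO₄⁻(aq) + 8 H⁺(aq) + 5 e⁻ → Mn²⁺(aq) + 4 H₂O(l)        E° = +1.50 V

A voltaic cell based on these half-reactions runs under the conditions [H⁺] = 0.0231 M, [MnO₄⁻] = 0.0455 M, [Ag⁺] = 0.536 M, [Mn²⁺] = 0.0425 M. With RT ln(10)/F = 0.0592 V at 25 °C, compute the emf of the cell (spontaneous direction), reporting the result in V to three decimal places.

+0.521 V

MnO₄⁻/Mn²⁺ is the cathode (higher E°), Ag⁺/Ag the anode: E°cell = +1.50 − (+0.84) = +0.66 V, n = 5.
Overall: MnO₄⁻(aq) + 8 H⁺(aq) + 5 Ag(s) → Mn²⁺(aq) + 4 H₂O(l) + 5 Ag⁺(aq)
Q = [Mn²⁺]·[Ag⁺]^5 / ([MnO₄⁻]·[H⁺]^8); log Q = 11.707.
E = E° − (0.0592/n) log Q = +0.66 − (0.0592/5)(11.707) = +0.521 V.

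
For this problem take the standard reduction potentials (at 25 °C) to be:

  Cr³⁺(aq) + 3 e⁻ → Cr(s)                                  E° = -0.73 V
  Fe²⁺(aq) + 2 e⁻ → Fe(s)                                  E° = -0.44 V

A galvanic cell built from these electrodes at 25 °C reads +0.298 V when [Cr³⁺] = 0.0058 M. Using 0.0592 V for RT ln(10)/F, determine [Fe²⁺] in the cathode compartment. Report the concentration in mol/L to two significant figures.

Fe²⁺/Fe is the cathode, Cr³⁺/Cr the anode: E°cell = +0.29 V, n = 6.
Overall reaction: 3 Fe²⁺(aq) + 2 Cr(s) → 3 Fe(s) + 2 Cr³⁺(aq); Q = [Cr³⁺]^2/[Fe²⁺]^3.
From E = E° − (0.0592/n) log Q: log Q = (E° − E)·n/0.0592 = (+0.29 − (+0.298))·6/0.0592 = -0.8108.
So 3·log[Fe²⁺] = 2·log(0.0058) − log Q = -4.4731 − (-0.8108) = -3.6623; log[Fe²⁺] = -3.6623 / 3 = -1.2208; [Fe²⁺] = 10^(-1.2208) ≈ 0.060 M.

0.060 M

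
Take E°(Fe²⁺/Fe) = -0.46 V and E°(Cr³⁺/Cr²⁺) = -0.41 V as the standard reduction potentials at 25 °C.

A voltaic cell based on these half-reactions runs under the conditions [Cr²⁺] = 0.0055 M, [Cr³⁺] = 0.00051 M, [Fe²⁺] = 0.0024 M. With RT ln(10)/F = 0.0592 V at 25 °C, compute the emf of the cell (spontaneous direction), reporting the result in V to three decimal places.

Cr³⁺/Cr²⁺ is the cathode (higher E°), Fe²⁺/Fe the anode: E°cell = -0.41 − (-0.46) = +0.05 V, n = 2.
Overall: 2 Cr³⁺(aq) + Fe(s) → 2 Cr²⁺(aq) + Fe²⁺(aq)
Q = [Cr²⁺]^2·[Fe²⁺] / ([Cr³⁺]^2); log Q = -0.554.
E = E° − (0.0592/n) log Q = +0.05 − (0.0592/2)(-0.554) = +0.066 V.

+0.066 V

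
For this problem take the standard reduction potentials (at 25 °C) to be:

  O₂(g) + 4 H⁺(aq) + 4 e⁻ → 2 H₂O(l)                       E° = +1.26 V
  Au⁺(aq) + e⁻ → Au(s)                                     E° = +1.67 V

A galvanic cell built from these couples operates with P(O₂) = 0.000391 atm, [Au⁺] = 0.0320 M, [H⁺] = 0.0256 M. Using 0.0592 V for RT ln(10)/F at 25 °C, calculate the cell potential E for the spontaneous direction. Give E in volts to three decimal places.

Au⁺/Au is the cathode (higher E°), O₂/H₂O the anode: E°cell = +1.67 − (+1.26) = +0.41 V, n = 4.
Overall: 4 Au⁺(aq) + 2 H₂O(l) → 4 Au(s) + O₂(g) + 4 H⁺(aq)
Q = P(O₂)·[H⁺]^4 / ([Au⁺]^4); log Q = -3.795.
E = E° − (0.0592/n) log Q = +0.41 − (0.0592/4)(-3.795) = +0.466 V.

+0.466 V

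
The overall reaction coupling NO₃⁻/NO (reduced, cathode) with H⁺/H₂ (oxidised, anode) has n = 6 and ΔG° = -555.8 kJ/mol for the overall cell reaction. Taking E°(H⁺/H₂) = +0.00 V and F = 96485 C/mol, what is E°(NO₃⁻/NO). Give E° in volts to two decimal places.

+0.96 V

E°cell = −ΔG°/(nF) = −(-555.8×10³)/((6)(96485)) = +0.960 V.
Since NO₃⁻/NO is the cathode and H⁺/H₂ the anode, E°cell = E°(NO₃⁻/NO) − E°(H⁺/H₂).
So E°(NO₃⁻/NO) = E°cell + E°(H⁺/H₂) = +0.960 + (+0.00) = +0.96 V.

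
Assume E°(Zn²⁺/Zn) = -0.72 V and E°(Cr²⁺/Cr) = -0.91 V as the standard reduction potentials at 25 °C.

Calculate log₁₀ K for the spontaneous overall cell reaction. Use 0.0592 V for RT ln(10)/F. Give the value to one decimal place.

Cathode: Zn²⁺/Zn; anode: Cr²⁺/Cr. E°cell = +0.19 V, n = 2.
log K = nE°cell / 0.0592 = (2)(+0.19) / 0.0592 = 6.4.

6.4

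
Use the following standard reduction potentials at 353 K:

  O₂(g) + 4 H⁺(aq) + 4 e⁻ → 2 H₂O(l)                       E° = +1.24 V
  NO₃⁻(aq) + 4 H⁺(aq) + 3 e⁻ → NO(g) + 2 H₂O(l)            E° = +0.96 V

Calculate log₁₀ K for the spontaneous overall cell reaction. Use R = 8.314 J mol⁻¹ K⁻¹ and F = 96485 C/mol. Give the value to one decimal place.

48.0

Cathode: O₂/H₂O; anode: NO₃⁻/NO. E°cell = (+1.24) − (+0.96) = +0.28 V, with n = 12.
ΔG° = −nFE° = −RT ln K, so ln K = nFE°/(RT) = (12)(96485)(+0.28) / ((8.314)(353)) = 110.462.
log₁₀ K = 110.462 / ln 10 = 48.0.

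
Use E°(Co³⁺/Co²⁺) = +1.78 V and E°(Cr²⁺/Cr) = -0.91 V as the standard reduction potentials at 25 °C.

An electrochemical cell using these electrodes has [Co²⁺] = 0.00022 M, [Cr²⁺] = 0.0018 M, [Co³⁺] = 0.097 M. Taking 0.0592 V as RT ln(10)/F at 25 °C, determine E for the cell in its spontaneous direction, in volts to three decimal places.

+2.928 V

Co³⁺/Co²⁺ is the cathode (higher E°), Cr²⁺/Cr the anode: E°cell = +1.78 − (-0.91) = +2.69 V, n = 2.
Overall: 2 Co³⁺(aq) + Cr(s) → 2 Co²⁺(aq) + Cr²⁺(aq)
Q = [Co²⁺]^2·[Cr²⁺] / ([Co³⁺]^2); log Q = -8.033.
E = E° − (0.0592/n) log Q = +2.69 − (0.0592/2)(-8.033) = +2.928 V.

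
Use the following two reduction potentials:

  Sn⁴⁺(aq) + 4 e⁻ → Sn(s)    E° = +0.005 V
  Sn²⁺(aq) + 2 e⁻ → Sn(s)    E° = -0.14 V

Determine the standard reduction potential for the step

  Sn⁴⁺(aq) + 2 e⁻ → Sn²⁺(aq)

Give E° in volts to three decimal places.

Sequential free energies add, so n₃E°₃ = n₁E°₁ + n₂E°₂.
With n₃ = 4, and the known step contributing 2×(-0.14) V, the unknown satisfies 2·E° = 4×(+0.005) − 2×(-0.14) = +0.300.
E° = +0.300 / 2 = +0.150 V.

+0.150 V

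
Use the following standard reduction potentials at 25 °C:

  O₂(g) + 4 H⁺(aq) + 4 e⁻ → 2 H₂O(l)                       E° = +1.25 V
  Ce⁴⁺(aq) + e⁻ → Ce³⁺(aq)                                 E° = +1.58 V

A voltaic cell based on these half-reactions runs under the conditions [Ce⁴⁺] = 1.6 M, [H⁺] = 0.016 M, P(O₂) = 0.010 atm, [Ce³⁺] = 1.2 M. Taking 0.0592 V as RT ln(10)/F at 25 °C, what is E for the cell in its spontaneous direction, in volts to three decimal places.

Ce⁴⁺/Ce³⁺ is the cathode (higher E°), O₂/H₂O the anode: E°cell = +1.58 − (+1.25) = +0.33 V, n = 4.
Overall: 4 Ce⁴⁺(aq) + 2 H₂O(l) → 4 Ce³⁺(aq) + O₂(g) + 4 H⁺(aq)
Q = [Ce³⁺]^4·P(O₂)·[H⁺]^4 / ([Ce⁴⁺]^4); log Q = -9.683.
E = E° − (0.0592/n) log Q = +0.33 − (0.0592/4)(-9.683) = +0.473 V.

+0.473 V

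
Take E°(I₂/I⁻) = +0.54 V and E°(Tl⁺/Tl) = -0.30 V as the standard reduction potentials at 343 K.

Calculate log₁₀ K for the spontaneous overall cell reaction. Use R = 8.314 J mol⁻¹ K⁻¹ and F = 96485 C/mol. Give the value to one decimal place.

Cathode: I₂/I⁻; anode: Tl⁺/Tl. E°cell = (+0.54) − (-0.30) = +0.84 V, with n = 2.
ΔG° = −nFE° = −RT ln K, so ln K = nFE°/(RT) = (2)(96485)(+0.84) / ((8.314)(343)) = 56.841.
log₁₀ K = 56.841 / ln 10 = 24.7.

24.7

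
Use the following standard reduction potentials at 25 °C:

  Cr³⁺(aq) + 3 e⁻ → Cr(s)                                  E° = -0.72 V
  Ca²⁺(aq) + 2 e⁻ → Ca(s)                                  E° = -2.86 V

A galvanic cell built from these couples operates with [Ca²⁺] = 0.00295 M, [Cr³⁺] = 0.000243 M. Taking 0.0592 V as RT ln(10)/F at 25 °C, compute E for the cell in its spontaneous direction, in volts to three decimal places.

Cr³⁺/Cr is the cathode (higher E°), Ca²⁺/Ca the anode: E°cell = -0.72 − (-2.86) = +2.14 V, n = 6.
Overall: 2 Cr³⁺(aq) + 3 Ca(s) → 2 Cr(s) + 3 Ca²⁺(aq)
Q = [Ca²⁺]^3 / ([Cr³⁺]^2); log Q = -0.362.
E = E° − (0.0592/n) log Q = +2.14 − (0.0592/6)(-0.362) = +2.144 V.

+2.144 V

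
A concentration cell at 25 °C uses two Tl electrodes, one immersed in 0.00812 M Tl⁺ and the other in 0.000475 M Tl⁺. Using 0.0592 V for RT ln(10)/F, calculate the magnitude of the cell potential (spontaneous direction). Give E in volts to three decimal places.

For a concentration cell E°cell = 0. The 0.00812 M side is the cathode (reduction is favoured where [Tl⁺] is higher).
With n = 1, E = −(0.0592/1) log([Tl⁺]ₐₙ/[Tl⁺]꜀ₐₜ) = −(0.0592/1) log(0.000475/0.00812) = −(0.0592/1)(-1.233) = +0.073 V.

+0.073 V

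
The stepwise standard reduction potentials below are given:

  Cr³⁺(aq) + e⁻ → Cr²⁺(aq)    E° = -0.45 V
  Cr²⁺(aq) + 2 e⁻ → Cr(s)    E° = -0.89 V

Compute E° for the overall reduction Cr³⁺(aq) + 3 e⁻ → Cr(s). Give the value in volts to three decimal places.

-0.743 V

Standard free energies of sequential steps add: ΔG°₃ = ΔG°₁ + ΔG°₂, so n₃E°₃ = n₁E°₁ + n₂E°₂.
E°₃ = (1×-0.45 + 2×-0.89) / 3 = (-2.230) / 3 = -0.743 V.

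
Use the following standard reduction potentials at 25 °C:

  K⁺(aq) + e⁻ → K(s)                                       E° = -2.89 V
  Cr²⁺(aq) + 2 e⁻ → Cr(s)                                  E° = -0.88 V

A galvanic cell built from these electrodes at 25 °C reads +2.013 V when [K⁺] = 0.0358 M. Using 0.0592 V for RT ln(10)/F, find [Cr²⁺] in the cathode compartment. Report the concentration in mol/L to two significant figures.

0.0016 M

Cr²⁺/Cr is the cathode, K⁺/K the anode: E°cell = +2.01 V, n = 2.
Overall reaction: Cr²⁺(aq) + 2 K(s) → Cr(s) + 2 K⁺(aq); Q = [K⁺]^2/[Cr²⁺]^1.
From E = E° − (0.0592/n) log Q: log Q = (E° − E)·n/0.0592 = (+2.01 − (+2.013))·2/0.0592 = -0.1014.
So 1·log[Cr²⁺] = 2·log(0.0358) − log Q = -2.8922 − (-0.1014) = -2.7908; [Cr²⁺] = 10^(-2.7908) ≈ 0.0016 M.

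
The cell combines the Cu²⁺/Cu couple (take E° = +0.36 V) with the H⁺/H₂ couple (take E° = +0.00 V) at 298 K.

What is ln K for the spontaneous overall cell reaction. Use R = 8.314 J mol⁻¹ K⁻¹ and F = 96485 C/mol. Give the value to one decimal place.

28.0

Cathode: Cu²⁺/Cu; anode: H⁺/H₂. E°cell = (+0.36) − (+0.00) = +0.36 V, with n = 2.
ΔG° = −nFE° = −RT ln K, so ln K = nFE°/(RT) = (2)(96485)(+0.36) / ((8.314)(298)) = 28.039.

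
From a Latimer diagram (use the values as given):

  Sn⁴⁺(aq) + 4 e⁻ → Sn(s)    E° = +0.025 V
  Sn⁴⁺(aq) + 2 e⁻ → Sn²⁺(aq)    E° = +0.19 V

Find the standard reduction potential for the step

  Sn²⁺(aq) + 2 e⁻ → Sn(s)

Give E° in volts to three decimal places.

-0.140 V

Sequential free energies add, so n₃E°₃ = n₁E°₁ + n₂E°₂.
With n₃ = 4, and the known step contributing 2×(+0.19) V, the unknown satisfies 2·E° = 4×(+0.025) − 2×(+0.19) = -0.280.
E° = -0.280 / 2 = -0.140 V.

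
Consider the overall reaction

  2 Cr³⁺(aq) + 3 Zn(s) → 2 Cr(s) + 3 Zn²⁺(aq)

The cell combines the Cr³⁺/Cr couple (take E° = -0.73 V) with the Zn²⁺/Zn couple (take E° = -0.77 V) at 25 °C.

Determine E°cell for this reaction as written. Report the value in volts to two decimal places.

+0.04 V

The Cr³⁺/Cr couple has the higher reduction potential, so it is the cathode; Zn²⁺/Zn is oxidised at the anode.
E°cell = E°(cathode) − E°(anode) = (-0.73) − (-0.77) = +0.04 V.
Since E°cell > 0, the reaction is spontaneous under standard conditions.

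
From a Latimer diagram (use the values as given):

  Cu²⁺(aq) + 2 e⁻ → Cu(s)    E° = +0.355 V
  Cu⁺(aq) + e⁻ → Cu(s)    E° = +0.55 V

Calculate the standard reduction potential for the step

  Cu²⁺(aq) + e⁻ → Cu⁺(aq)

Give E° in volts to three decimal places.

Sequential free energies add, so n₃E°₃ = n₁E°₁ + n₂E°₂.
With n₃ = 2, and the known step contributing 1×(+0.55) V, the unknown satisfies 1·E° = 2×(+0.355) − 1×(+0.55) = +0.160.
E° = +0.160 / 1 = +0.160 V.

+0.160 V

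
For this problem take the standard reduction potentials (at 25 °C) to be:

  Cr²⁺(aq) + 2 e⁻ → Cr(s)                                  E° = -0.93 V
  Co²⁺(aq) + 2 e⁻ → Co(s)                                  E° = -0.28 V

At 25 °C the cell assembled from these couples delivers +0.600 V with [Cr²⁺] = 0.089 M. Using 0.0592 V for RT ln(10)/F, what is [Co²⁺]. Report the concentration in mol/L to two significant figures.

Co²⁺/Co is the cathode, Cr²⁺/Cr the anode: E°cell = +0.65 V, n = 2.
Overall reaction: Co²⁺(aq) + Cr(s) → Co(s) + Cr²⁺(aq); Q = [Cr²⁺]^1/[Co²⁺]^1.
From E = E° − (0.0592/n) log Q: log Q = (E° − E)·n/0.0592 = (+0.65 − (+0.600))·2/0.0592 = 1.6892.
So 1·log[Co²⁺] = 1·log(0.089) − log Q = -1.0506 − (1.6892) = -2.7398; [Co²⁺] = 10^(-2.7398) ≈ 0.0018 M.

0.0018 M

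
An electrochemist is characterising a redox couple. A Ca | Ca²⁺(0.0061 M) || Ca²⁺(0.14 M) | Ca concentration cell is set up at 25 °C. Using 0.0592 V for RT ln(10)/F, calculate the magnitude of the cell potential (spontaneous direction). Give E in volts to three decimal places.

For a concentration cell E°cell = 0. The 0.14 M side is the cathode (reduction is favoured where [Ca²⁺] is higher).
With n = 2, E = −(0.0592/2) log([Ca²⁺]ₐₙ/[Ca²⁺]꜀ₐₜ) = −(0.0592/2) log(0.0061/0.14) = −(0.0592/2)(-1.361) = +0.040 V.

+0.040 V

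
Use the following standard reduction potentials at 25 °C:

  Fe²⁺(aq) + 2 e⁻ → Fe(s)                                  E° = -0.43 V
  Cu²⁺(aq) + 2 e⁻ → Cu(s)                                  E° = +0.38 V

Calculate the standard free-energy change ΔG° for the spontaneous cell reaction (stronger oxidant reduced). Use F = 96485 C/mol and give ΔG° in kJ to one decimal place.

Cu²⁺/Cu (E° = +0.38 V) is the cathode; Fe²⁺/Fe (E° = -0.43 V) is the anode, so E°cell = +0.81 V.
Balancing electrons gives n = 2 (lcm of 2 and 2).
ΔG° = −nFE° = −(2)(96485)(+0.81) = -156,306 J = -156.3 kJ.

-156.3 kJ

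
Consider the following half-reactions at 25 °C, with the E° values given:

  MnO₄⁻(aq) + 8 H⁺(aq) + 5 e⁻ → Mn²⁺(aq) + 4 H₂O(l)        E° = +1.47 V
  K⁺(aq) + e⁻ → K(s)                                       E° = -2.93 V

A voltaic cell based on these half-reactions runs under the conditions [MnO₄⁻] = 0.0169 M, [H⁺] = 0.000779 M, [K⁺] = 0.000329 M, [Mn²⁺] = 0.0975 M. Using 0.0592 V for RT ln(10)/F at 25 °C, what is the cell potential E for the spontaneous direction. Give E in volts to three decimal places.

+4.303 V

MnO₄⁻/Mn²⁺ is the cathode (higher E°), K⁺/K the anode: E°cell = +1.47 − (-2.93) = +4.40 V, n = 5.
Overall: MnO₄⁻(aq) + 8 H⁺(aq) + 5 K(s) → Mn²⁺(aq) + 4 H₂O(l) + 5 K⁺(aq)
Q = [Mn²⁺]·[K⁺]^5 / ([MnO₄⁻]·[H⁺]^8); log Q = 8.215.
E = E° − (0.0592/n) log Q = +4.40 − (0.0592/5)(8.215) = +4.303 V.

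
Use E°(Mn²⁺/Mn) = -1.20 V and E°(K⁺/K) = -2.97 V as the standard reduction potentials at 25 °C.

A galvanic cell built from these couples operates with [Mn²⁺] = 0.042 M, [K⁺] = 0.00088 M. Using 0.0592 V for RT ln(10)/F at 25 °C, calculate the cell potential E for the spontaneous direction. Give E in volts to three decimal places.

Mn²⁺/Mn is the cathode (higher E°), K⁺/K the anode: E°cell = -1.20 − (-2.97) = +1.77 V, n = 2.
Overall: Mn²⁺(aq) + 2 K(s) → Mn(s) + 2 K⁺(aq)
Q = [K⁺]^2 / ([Mn²⁺]); log Q = -4.734.
E = E° − (0.0592/n) log Q = +1.77 − (0.0592/2)(-4.734) = +1.910 V.

+1.910 V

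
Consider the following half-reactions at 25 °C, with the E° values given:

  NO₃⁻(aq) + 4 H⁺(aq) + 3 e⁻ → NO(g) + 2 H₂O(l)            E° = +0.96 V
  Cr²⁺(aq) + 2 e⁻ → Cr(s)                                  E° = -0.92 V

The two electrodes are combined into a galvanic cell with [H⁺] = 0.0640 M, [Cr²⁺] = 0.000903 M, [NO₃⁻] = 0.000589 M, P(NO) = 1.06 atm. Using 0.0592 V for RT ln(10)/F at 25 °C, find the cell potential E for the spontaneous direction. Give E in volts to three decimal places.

+1.812 V

NO₃⁻/NO is the cathode (higher E°), Cr²⁺/Cr the anode: E°cell = +0.96 − (-0.92) = +1.88 V, n = 6.
Overall: 2 NO₃⁻(aq) + 8 H⁺(aq) + 3 Cr(s) → 2 NO(g) + 4 H₂O(l) + 3 Cr²⁺(aq)
Q = P(NO)^2·[Cr²⁺]^3 / ([NO₃⁻]^2·[H⁺]^8); log Q = 6.928.
E = E° − (0.0592/n) log Q = +1.88 − (0.0592/6)(6.928) = +1.812 V.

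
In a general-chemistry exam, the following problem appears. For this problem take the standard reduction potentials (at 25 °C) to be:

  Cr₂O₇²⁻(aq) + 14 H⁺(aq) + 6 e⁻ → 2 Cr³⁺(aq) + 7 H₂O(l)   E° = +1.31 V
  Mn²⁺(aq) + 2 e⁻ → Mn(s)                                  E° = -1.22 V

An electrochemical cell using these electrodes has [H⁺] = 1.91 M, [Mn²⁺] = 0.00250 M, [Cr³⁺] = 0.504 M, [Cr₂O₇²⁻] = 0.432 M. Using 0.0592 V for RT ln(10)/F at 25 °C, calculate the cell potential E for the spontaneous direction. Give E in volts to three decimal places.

Cr₂O₇²⁻/Cr³⁺ is the cathode (higher E°), Mn²⁺/Mn the anode: E°cell = +1.31 − (-1.22) = +2.53 V, n = 6.
Overall: Cr₂O₇²⁻(aq) + 14 H⁺(aq) + 3 Mn(s) → 2 Cr³⁺(aq) + 7 H₂O(l) + 3 Mn²⁺(aq)
Q = [Cr³⁺]^2·[Mn²⁺]^3 / ([Cr₂O₇²⁻]·[H⁺]^14); log Q = -11.971.
E = E° − (0.0592/n) log Q = +2.53 − (0.0592/6)(-11.971) = +2.648 V.

+2.648 V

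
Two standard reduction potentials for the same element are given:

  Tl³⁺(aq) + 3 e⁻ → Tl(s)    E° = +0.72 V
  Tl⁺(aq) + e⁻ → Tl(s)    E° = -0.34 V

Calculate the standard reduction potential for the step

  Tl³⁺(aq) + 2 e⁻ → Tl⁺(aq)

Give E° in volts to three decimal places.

Sequential free energies add, so n₃E°₃ = n₁E°₁ + n₂E°₂.
With n₃ = 3, and the known step contributing 1×(-0.34) V, the unknown satisfies 2·E° = 3×(+0.72) − 1×(-0.34) = +2.500.
E° = +2.500 / 2 = +1.250 V.

+1.250 V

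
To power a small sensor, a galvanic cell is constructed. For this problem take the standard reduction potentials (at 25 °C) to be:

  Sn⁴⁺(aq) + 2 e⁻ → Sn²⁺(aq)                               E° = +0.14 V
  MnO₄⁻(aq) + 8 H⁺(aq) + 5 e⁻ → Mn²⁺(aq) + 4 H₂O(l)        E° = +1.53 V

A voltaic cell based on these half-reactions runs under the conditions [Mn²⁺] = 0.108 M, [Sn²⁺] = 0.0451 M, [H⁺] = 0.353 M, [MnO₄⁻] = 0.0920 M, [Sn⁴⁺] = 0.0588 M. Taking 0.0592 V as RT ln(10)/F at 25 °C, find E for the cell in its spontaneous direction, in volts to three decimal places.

MnO₄⁻/Mn²⁺ is the cathode (higher E°), Sn⁴⁺/Sn²⁺ the anode: E°cell = +1.53 − (+0.14) = +1.39 V, n = 10.
Overall: 2 MnO₄⁻(aq) + 16 H⁺(aq) + 5 Sn²⁺(aq) → 2 Mn²⁺(aq) + 8 H₂O(l) + 5 Sn⁴⁺(aq)
Q = [Mn²⁺]^2·[Sn⁴⁺]^5 / ([MnO₄⁻]^2·[H⁺]^16·[Sn²⁺]^5); log Q = 7.951.
E = E° − (0.0592/n) log Q = +1.39 − (0.0592/10)(7.951) = +1.343 V.

+1.343 V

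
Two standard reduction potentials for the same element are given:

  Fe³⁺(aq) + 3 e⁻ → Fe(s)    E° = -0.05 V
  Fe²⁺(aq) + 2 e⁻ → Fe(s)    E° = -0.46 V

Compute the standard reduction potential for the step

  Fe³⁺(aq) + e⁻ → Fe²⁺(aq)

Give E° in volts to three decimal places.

Sequential free energies add, so n₃E°₃ = n₁E°₁ + n₂E°₂.
With n₃ = 3, and the known step contributing 2×(-0.46) V, the unknown satisfies 1·E° = 3×(-0.05) − 2×(-0.46) = +0.770.
E° = +0.770 / 1 = +0.770 V.

+0.770 V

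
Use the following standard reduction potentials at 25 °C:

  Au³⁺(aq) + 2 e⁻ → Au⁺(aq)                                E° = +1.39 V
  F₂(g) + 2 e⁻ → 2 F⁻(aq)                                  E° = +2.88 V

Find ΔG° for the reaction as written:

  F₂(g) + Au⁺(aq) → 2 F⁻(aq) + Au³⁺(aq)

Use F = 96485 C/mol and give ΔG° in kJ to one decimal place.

As written, F₂/F⁻ is reduced (cathode) and Au³⁺/Au⁺ is oxidised (anode), so E°cell = (+2.88) − (+1.39) = +1.49 V.
Balancing electrons gives n = 2.
ΔG° = −nFE° = −(2)(96485)(+1.49) = -287,525 J = -287.5 kJ.

-287.5 kJ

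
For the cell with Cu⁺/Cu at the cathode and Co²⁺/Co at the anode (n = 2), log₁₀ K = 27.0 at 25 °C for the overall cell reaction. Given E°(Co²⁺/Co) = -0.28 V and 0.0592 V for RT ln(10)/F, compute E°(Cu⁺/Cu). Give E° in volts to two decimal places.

+0.52 V

E°cell = (0.0592/n)·log K = (0.0592/2)(27.0) = +0.799 V.
Since Cu⁺/Cu is the cathode and Co²⁺/Co the anode, E°cell = E°(Cu⁺/Cu) − E°(Co²⁺/Co).
So E°(Cu⁺/Cu) = E°cell + E°(Co²⁺/Co) = +0.799 + (-0.28) = +0.52 V.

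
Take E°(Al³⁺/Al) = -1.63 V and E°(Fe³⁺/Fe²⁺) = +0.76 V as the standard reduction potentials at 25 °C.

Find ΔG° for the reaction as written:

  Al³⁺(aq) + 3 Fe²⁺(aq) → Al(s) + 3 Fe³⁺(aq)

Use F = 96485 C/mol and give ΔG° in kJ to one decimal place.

As written, Al³⁺/Al is reduced (cathode) and Fe³⁺/Fe²⁺ is oxidised (anode), so E°cell = (-1.63) − (+0.76) = -2.39 V.
Balancing electrons gives n = 3.
ΔG° = −nFE° = −(3)(96485)(-2.39) = 691,797 J = +691.8 kJ.

+691.8 kJ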